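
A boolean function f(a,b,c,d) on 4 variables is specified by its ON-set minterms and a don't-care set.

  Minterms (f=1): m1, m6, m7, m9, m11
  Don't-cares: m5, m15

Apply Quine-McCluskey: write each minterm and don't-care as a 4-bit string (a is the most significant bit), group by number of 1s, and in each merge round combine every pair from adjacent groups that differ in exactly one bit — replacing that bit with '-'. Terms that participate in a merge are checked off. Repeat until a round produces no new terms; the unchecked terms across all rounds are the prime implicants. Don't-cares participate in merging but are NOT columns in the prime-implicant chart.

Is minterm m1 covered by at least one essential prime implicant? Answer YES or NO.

Round 0: 0001✓ 0101✓ 0110✓ 0111✓ 1001✓ 1011✓ 1111✓
Round 1: -001 -111 0-01 01-1 011- 1-11 10-1
PIs = {-001, -111, 0-01, 01-1, 011-, 1-11, 10-1}
Coverage chart:
  m1: -001,0-01
  m6: 011- ←essential
  m7: -111,01-1,011-
  m9: -001,10-1
  m11: 1-11,10-1
Essential: 011-

NO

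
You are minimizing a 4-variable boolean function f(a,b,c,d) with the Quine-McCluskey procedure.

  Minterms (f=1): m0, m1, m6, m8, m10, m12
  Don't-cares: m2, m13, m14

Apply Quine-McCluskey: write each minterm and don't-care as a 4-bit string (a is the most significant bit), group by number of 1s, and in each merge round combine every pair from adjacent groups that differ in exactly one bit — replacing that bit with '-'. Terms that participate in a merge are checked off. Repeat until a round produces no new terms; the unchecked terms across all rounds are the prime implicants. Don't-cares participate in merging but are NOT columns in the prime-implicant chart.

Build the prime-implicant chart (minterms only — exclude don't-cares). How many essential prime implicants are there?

2

Round 0: 0000✓ 0001✓ 0010✓ 0110✓ 1000✓ 1010✓ 1100✓ 1101✓ 1110✓
Round 1: -000✓ -010✓ -110✓ 0-10✓ 00-0✓ 000- 1-00✓ 1-10✓ 10-0✓ 11-0✓ 110-
Round 2: --10 -0-0 1--0
PIs = {--10, -0-0, 000-, 1--0, 110-}
Coverage chart:
  m0: -0-0,000-
  m1: 000- ←essential
  m6: --10 ←essential
  m8: -0-0,1--0
  m10: --10,-0-0,1--0
  m12: 1--0,110-
Essential: --10, 000-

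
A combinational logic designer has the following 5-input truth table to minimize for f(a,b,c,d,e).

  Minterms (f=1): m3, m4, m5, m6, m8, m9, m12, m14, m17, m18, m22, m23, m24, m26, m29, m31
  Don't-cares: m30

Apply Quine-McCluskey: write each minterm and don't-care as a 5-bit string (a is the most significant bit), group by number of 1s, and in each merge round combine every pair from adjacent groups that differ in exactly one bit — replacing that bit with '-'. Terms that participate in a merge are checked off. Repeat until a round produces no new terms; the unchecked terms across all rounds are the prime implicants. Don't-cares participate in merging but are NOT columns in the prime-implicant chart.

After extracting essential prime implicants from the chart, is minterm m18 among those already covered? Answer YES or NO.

Round 0: 00011 00100✓ 00101✓ 00110✓ 01000✓ 01001✓ 01100✓ 01110✓ 10001 10010✓ 10110✓ 10111✓ 11000✓ 11010✓ 11101✓ 11110✓ 11111✓
Round 1: -0110✓ -1000 -1110✓ 0-100✓ 0-110✓ 001-0✓ 0010- 01-00 0100- 011-0✓ 1-010✓ 1-110✓ 1-111✓ 10-10✓ 1011-✓ 11-10✓ 110-0 111-1 1111-✓
Round 2: --110 0-1-0 1--10 1-11-
PIs = {--110, -1000, 0-1-0, 00011, 0010-, 01-00, 0100-, 1--10, 1-11-, 10001, 110-0, 111-1}
Coverage chart:
  m3: 00011 ←essential
  m4: 0-1-0,0010-
  m5: 0010- ←essential
  m6: --110,0-1-0
  m8: -1000,01-00,0100-
  m9: 0100- ←essential
  m12: 0-1-0,01-00
  m14: --110,0-1-0
  m17: 10001 ←essential
  m18: 1--10 ←essential
  m22: --110,1--10,1-11-
  m23: 1-11- ←essential
  m24: -1000,110-0
  m26: 1--10,110-0
  m29: 111-1 ←essential
  m31: 1-11-,111-1
Essential: 00011, 0010-, 0100-, 1--10, 1-11-, 10001, 111-1

YES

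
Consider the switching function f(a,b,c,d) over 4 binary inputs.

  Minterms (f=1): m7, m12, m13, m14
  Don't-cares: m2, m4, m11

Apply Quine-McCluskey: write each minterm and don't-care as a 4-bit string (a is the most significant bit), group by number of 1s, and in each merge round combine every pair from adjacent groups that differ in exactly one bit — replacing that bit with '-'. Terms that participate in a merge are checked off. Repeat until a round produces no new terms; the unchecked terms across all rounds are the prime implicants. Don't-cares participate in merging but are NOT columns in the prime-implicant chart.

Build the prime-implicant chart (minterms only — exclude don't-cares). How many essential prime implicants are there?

size-2^0 implicants → 0010  0100(✓)  0111  1011  1100(✓)  1101(✓)  1110(✓)
size-2^1 implicants → -100  11-0  110-
Unchecked terms (primes): -100, 0010, 0111, 1011, 11-0, 110-
Minterm coverage:
  m7 ⊆ 0111 [E]
  m12 ⊆ -100,11-0,110-
  m13 ⊆ 110- [E]
  m14 ⊆ 11-0 [E]
E = {0111, 11-0, 110-}

3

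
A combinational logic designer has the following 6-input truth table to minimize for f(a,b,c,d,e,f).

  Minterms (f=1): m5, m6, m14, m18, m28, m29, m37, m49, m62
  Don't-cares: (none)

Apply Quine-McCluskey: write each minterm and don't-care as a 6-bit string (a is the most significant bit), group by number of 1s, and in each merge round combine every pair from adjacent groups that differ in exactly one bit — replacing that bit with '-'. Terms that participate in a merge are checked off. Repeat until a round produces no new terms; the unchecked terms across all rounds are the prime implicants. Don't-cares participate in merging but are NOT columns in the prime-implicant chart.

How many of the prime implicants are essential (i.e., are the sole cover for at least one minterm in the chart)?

6

Round 0: 000101✓ 000110✓ 001110✓ 010010 011100✓ 011101✓ 100101✓ 110001 111110
Round 1: -00101 00-110 01110-
PIs = {-00101, 00-110, 010010, 01110-, 110001, 111110}
Coverage chart:
  m5: -00101 ←essential
  m6: 00-110 ←essential
  m14: 00-110 ←essential
  m18: 010010 ←essential
  m28: 01110- ←essential
  m29: 01110- ←essential
  m37: -00101 ←essential
  m49: 110001 ←essential
  m62: 111110 ←essential
Essential: -00101, 00-110, 010010, 01110-, 110001, 111110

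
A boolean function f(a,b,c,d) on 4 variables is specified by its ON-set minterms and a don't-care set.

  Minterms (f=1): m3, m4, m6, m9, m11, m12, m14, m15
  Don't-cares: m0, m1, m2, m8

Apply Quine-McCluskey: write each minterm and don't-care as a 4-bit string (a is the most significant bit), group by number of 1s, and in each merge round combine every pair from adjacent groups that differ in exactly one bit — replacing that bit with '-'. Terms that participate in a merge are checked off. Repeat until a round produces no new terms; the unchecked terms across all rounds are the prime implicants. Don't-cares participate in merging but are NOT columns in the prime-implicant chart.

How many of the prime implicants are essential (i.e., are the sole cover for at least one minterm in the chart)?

size-2^0 implicants → 0000(✓)  0001(✓)  0010(✓)  0011(✓)  0100(✓)  0110(✓)  1000(✓)  1001(✓)  1011(✓)  1100(✓)  1110(✓)  1111(✓)
size-2^1 implicants → -000(✓)  -001(✓)  -011(✓)  -100(✓)  -110(✓)  0-00(✓)  0-10(✓)  00-0(✓)  00-1(✓)  000-(✓)  001-(✓)  01-0(✓)  1-00(✓)  1-11  10-1(✓)  100-(✓)  11-0(✓)  111-
size-2^2 implicants → --00  -0-1  -00-  -1-0  0--0  00--
Unchecked terms (primes): --00, -0-1, -00-, -1-0, 0--0, 00--, 1-11, 111-
Minterm coverage:
  m3 ⊆ -0-1,00--
  m4 ⊆ --00,-1-0,0--0
  m6 ⊆ -1-0,0--0
  m9 ⊆ -0-1,-00-
  m11 ⊆ -0-1,1-11
  m12 ⊆ --00,-1-0
  m14 ⊆ -1-0,111-
  m15 ⊆ 1-11,111-
(no essential prime implicants)

0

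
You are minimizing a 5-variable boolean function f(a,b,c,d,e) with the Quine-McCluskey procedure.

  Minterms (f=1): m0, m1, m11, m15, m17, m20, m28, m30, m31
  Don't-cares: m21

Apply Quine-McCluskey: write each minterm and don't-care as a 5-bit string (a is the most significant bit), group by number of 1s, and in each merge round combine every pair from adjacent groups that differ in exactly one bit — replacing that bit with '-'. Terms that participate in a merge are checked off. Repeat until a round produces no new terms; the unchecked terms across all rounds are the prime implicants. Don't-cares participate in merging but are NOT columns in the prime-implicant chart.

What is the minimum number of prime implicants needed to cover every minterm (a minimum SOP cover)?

5

size-2^0 implicants → 00000(✓)  00001(✓)  01011(✓)  01111(✓)  10001(✓)  10100(✓)  10101(✓)  11100(✓)  11110(✓)  11111(✓)
size-2^1 implicants → -0001  -1111  0000-  01-11  1-100  10-01  1010-  111-0  1111-
Unchecked terms (primes): -0001, -1111, 0000-, 01-11, 1-100, 10-01, 1010-, 111-0, 1111-
Minterm coverage:
  m0 ⊆ 0000- [E]
  m1 ⊆ -0001,0000-
  m11 ⊆ 01-11 [E]
  m15 ⊆ -1111,01-11
  m17 ⊆ -0001,10-01
  m20 ⊆ 1-100,1010-
  m28 ⊆ 1-100,111-0
  m30 ⊆ 111-0,1111-
  m31 ⊆ -1111,1111-
E = {0000-, 01-11}
Petrick residual → -0001, 1-100, 1111-
Cover = b'c'd'e + a'b'c'd' + a'bde + acd'e' + abcd  |cover|=5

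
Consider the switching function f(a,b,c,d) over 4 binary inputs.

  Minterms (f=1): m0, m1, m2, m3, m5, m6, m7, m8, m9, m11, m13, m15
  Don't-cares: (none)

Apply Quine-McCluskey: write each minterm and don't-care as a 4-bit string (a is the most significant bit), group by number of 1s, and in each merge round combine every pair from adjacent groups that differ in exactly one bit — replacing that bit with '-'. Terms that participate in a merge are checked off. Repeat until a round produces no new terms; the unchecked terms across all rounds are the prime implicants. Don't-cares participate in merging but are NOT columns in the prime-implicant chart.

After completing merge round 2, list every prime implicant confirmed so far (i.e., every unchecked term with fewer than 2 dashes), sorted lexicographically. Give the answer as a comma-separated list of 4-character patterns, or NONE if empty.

NONE

[col 0] 0000*, 0001*, 0010*, 0011*, 0101*, 0110*, 0111*, 1000*, 1001*, 1011*, 1101*, 1111*
[col 1] -000*, -001*, -011*, -101*, -111*, 0-01*, 0-10*, 0-11*, 00-0*, 00-1*, 000-*, 001-*, 01-1*, 011-*, 1-01*, 1-11*, 10-1*, 100-*, 11-1*
[col 2] --01*, --11*, -0-1*, -00-, -1-1*, 0--1*, 0-1-, 00--, 1--1*
[col 3] ---1
Prime implicants: ---1, -00-, 0-1-, 00--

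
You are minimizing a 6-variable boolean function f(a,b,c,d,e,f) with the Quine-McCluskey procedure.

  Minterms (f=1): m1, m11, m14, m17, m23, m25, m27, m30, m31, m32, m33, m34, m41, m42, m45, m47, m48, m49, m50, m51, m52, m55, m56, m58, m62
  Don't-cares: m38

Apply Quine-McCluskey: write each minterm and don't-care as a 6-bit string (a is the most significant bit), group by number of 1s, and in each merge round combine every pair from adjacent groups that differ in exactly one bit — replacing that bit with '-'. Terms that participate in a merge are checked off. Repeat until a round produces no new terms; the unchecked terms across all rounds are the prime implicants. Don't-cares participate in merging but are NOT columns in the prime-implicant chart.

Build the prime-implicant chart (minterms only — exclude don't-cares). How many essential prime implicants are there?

7

size-2^0 implicants → 000001(✓)  001011(✓)  001110(✓)  010001(✓)  010111(✓)  011001(✓)  011011(✓)  011110(✓)  011111(✓)  100000(✓)  100001(✓)  100010(✓)  100110(✓)  101001(✓)  101010(✓)  101101(✓)  101111(✓)  110000(✓)  110001(✓)  110010(✓)  110011(✓)  110100(✓)  110111(✓)  111000(✓)  111010(✓)  111110(✓)
size-2^1 implicants → -00001(✓)  -10001(✓)  -10111  -11110  0-0001(✓)  0-1011  0-1110  01-001  01-111  011-11  0110-1  01111-  1-0000(✓)  1-0001(✓)  1-0010(✓)  1-1010(✓)  10-001  10-010(✓)  100-10  1000-0(✓)  10000-(✓)  101-01  1011-1  11-000(✓)  11-010(✓)  110-00  110-11  1100-0(✓)  1100-1(✓)  11000-(✓)  11001-(✓)  111-10  1110-0(✓)
size-2^2 implicants → --0001  1--010  1-00-0  1-000-  11-0-0  1100--
Unchecked terms (primes): --0001, -10111, -11110, 0-1011, 0-1110, 01-001, 01-111, 011-11, 0110-1, 01111-, 1--010, 1-00-0, 1-000-, 10-001, 100-10, 101-01, 1011-1, 11-0-0, 110-00, 110-11, 1100--, 111-10
Minterm coverage:
  m1 ⊆ --0001 [E]
  m11 ⊆ 0-1011 [E]
  m14 ⊆ 0-1110 [E]
  m17 ⊆ --0001,01-001
  m23 ⊆ -10111,01-111
  m25 ⊆ 01-001,0110-1
  m27 ⊆ 0-1011,011-11,0110-1
  m30 ⊆ -11110,0-1110,01111-
  m31 ⊆ 01-111,011-11,01111-
  m32 ⊆ 1-00-0,1-000-
  m33 ⊆ --0001,1-000-,10-001
  m34 ⊆ 1--010,1-00-0,100-10
  m41 ⊆ 10-001,101-01
  m42 ⊆ 1--010 [E]
  m45 ⊆ 101-01,1011-1
  m47 ⊆ 1011-1 [E]
  m48 ⊆ 1-00-0,1-000-,11-0-0,110-00,1100--
  m49 ⊆ --0001,1-000-,1100--
  m50 ⊆ 1--010,1-00-0,11-0-0,1100--
  m51 ⊆ 110-11,1100--
  m52 ⊆ 110-00 [E]
  m55 ⊆ -10111,110-11
  m56 ⊆ 11-0-0 [E]
  m58 ⊆ 1--010,11-0-0,111-10
  m62 ⊆ -11110,111-10
E = {--0001, 0-1011, 0-1110, 1--010, 1011-1, 11-0-0, 110-00}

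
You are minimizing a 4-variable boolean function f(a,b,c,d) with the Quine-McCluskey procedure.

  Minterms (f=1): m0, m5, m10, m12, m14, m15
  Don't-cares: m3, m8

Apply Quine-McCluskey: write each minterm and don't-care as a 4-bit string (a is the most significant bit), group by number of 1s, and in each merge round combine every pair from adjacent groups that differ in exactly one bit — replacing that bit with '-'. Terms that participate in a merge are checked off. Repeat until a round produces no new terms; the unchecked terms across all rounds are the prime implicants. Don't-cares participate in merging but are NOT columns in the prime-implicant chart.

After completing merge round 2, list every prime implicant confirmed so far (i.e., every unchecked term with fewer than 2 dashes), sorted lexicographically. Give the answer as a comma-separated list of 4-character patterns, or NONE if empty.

-000, 0011, 0101, 111-

[col 0] 0000*, 0011, 0101, 1000*, 1010*, 1100*, 1110*, 1111*
[col 1] -000, 1-00*, 1-10*, 10-0*, 11-0*, 111-
[col 2] 1--0
Prime implicants: -000, 0011, 0101, 1--0, 111-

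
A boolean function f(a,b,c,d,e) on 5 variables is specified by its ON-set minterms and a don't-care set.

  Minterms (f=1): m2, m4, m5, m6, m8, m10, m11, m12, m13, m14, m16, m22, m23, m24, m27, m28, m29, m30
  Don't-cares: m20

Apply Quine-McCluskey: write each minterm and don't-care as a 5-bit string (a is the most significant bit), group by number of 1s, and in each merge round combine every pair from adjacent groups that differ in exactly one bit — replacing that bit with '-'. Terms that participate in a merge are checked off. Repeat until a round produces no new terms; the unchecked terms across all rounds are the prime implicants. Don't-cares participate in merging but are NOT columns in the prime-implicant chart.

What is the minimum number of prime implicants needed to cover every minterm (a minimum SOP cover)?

8

Round 0: 00010✓ 00100✓ 00101✓ 00110✓ 01000✓ 01010✓ 01011✓ 01100✓ 01101✓ 01110✓ 10000✓ 10100✓ 10110✓ 10111✓ 11000✓ 11011✓ 11100✓ 11101✓ 11110✓
Round 1: -0100✓ -0110✓ -1000✓ -1011 -1100✓ -1101✓ -1110✓ 0-010✓ 0-100✓ 0-101✓ 0-110✓ 00-10✓ 001-0✓ 0010-✓ 01-00✓ 01-10✓ 010-0✓ 0101- 011-0✓ 0110-✓ 1-000✓ 1-100✓ 1-110✓ 10-00✓ 101-0✓ 1011- 11-00✓ 111-0✓ 1110-✓
Round 2: --100✓ --110✓ -01-0✓ -1-00 -11-0✓ -110- 0--10 0-1-0✓ 0-10- 01--0 1--00 1-1-0✓
Round 3: --1-0
PIs = {--1-0, -1-00, -1011, -110-, 0--10, 0-10-, 01--0, 0101-, 1--00, 1011-}
Coverage chart:
  m2: 0--10 ←essential
  m4: --1-0,0-10-
  m5: 0-10- ←essential
  m6: --1-0,0--10
  m8: -1-00,01--0
  m10: 0--10,01--0,0101-
  m11: -1011,0101-
  m12: --1-0,-1-00,-110-,0-10-,01--0
  m13: -110-,0-10-
  m14: --1-0,0--10,01--0
  m16: 1--00 ←essential
  m22: --1-0,1011-
  m23: 1011- ←essential
  m24: -1-00,1--00
  m27: -1011 ←essential
  m28: --1-0,-1-00,-110-,1--00
  m29: -110- ←essential
  m30: --1-0 ←essential
Essential: --1-0, -1011, -110-, 0--10, 0-10-, 1--00, 1011-
Petrick residual → -1-00
Min cover (8 terms): ce' + bd'e' + bc'de + bcd' + a'de' + a'cd' + ad'e' + ab'cd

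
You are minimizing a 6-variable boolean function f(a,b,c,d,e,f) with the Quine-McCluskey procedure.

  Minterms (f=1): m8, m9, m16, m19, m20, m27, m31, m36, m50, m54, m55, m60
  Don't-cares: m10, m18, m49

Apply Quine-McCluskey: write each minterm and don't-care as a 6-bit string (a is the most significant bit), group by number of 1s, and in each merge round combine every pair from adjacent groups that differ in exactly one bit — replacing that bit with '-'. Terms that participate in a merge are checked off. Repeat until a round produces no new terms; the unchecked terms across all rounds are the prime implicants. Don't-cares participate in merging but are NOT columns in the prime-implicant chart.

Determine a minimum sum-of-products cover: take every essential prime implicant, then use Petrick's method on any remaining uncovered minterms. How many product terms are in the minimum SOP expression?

8

Round 0: 001000✓ 001001✓ 001010✓ 010000✓ 010010✓ 010011✓ 010100✓ 011011✓ 011111✓ 100100 110001 110010✓ 110110✓ 110111✓ 111100
Round 1: -10010 0010-0 00100- 01-011 010-00 0100-0 01001- 011-11 110-10 11011-
PIs = {-10010, 0010-0, 00100-, 01-011, 010-00, 0100-0, 01001-, 011-11, 100100, 110-10, 110001, 11011-, 111100}
Coverage chart:
  m8: 0010-0,00100-
  m9: 00100- ←essential
  m16: 010-00,0100-0
  m19: 01-011,01001-
  m20: 010-00 ←essential
  m27: 01-011,011-11
  m31: 011-11 ←essential
  m36: 100100 ←essential
  m50: -10010,110-10
  m54: 110-10,11011-
  m55: 11011- ←essential
  m60: 111100 ←essential
Essential: 00100-, 010-00, 011-11, 100100, 11011-, 111100
Petrick residual → -10010, 01-011
Min cover (8 terms): bc'd'ef' + a'b'cd'e' + a'bd'ef + a'bc'e'f' + a'bcef + ab'c'de'f' + abc'de + abcde'f'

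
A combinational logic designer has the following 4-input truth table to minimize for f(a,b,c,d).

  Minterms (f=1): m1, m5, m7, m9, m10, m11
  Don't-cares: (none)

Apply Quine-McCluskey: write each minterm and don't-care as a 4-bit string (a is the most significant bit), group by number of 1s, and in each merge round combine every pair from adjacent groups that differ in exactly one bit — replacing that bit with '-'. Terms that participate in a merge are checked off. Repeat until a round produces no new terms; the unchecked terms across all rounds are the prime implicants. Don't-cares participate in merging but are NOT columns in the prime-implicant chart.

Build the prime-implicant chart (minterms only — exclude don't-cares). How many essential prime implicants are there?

2

size-2^0 implicants → 0001(✓)  0101(✓)  0111(✓)  1001(✓)  1010(✓)  1011(✓)
size-2^1 implicants → -001  0-01  01-1  10-1  101-
Unchecked terms (primes): -001, 0-01, 01-1, 10-1, 101-
Minterm coverage:
  m1 ⊆ -001,0-01
  m5 ⊆ 0-01,01-1
  m7 ⊆ 01-1 [E]
  m9 ⊆ -001,10-1
  m10 ⊆ 101- [E]
  m11 ⊆ 10-1,101-
E = {01-1, 101-}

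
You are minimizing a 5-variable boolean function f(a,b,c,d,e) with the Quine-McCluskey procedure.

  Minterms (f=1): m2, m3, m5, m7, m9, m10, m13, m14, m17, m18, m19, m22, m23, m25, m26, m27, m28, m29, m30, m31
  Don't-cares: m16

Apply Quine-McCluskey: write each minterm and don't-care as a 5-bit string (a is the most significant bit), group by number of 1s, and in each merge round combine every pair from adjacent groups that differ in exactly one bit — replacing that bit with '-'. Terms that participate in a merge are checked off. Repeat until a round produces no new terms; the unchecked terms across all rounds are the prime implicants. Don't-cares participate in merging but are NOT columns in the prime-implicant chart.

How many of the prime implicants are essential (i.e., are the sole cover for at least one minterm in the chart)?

size-2^0 implicants → 00010(✓)  00011(✓)  00101(✓)  00111(✓)  01001(✓)  01010(✓)  01101(✓)  01110(✓)  10000(✓)  10001(✓)  10010(✓)  10011(✓)  10110(✓)  10111(✓)  11001(✓)  11010(✓)  11011(✓)  11100(✓)  11101(✓)  11110(✓)  11111(✓)
size-2^1 implicants → -0010(✓)  -0011(✓)  -0111(✓)  -1001(✓)  -1010(✓)  -1101(✓)  -1110(✓)  0-010(✓)  0-101  00-11(✓)  0001-(✓)  001-1  01-01(✓)  01-10(✓)  1-001(✓)  1-010(✓)  1-011(✓)  1-110(✓)  1-111(✓)  10-10(✓)  10-11(✓)  100-0(✓)  100-1(✓)  1000-(✓)  1001-(✓)  1011-(✓)  11-01(✓)  11-10(✓)  11-11(✓)  110-1(✓)  1101-(✓)  111-0(✓)  111-1(✓)  1110-(✓)  1111-(✓)
size-2^2 implicants → --010  -0-11  -001-  -1-01  -1-10  1--10(✓)  1--11(✓)  1-0-1  1-01-(✓)  1-11-(✓)  10-1-(✓)  100--  11--1  11-1-(✓)  111--
size-2^3 implicants → 1--1-
Unchecked terms (primes): --010, -0-11, -001-, -1-01, -1-10, 0-101, 001-1, 1--1-, 1-0-1, 100--, 11--1, 111--
Minterm coverage:
  m2 ⊆ --010,-001-
  m3 ⊆ -0-11,-001-
  m5 ⊆ 0-101,001-1
  m7 ⊆ -0-11,001-1
  m9 ⊆ -1-01 [E]
  m10 ⊆ --010,-1-10
  m13 ⊆ -1-01,0-101
  m14 ⊆ -1-10 [E]
  m17 ⊆ 1-0-1,100--
  m18 ⊆ --010,-001-,1--1-,100--
  m19 ⊆ -0-11,-001-,1--1-,1-0-1,100--
  m22 ⊆ 1--1- [E]
  m23 ⊆ -0-11,1--1-
  m25 ⊆ -1-01,1-0-1,11--1
  m26 ⊆ --010,-1-10,1--1-
  m27 ⊆ 1--1-,1-0-1,11--1
  m28 ⊆ 111-- [E]
  m29 ⊆ -1-01,11--1,111--
  m30 ⊆ -1-10,1--1-,111--
  m31 ⊆ 1--1-,11--1,111--
E = {-1-01, -1-10, 1--1-, 111--}

4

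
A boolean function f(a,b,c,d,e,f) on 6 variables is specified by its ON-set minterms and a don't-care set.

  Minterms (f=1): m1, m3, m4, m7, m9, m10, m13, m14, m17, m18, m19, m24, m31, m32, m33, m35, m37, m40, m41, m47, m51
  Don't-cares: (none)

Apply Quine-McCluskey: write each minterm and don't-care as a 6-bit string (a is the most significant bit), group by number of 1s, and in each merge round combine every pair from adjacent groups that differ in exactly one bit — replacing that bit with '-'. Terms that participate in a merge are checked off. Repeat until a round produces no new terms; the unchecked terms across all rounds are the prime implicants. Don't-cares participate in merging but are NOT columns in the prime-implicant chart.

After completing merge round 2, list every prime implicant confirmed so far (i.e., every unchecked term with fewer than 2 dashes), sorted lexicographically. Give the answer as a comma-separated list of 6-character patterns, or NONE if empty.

000-11, 000100, 001-01, 001-10, 01001-, 011000, 011111, 100-01, 101111

size-2^0 implicants → 000001(✓)  000011(✓)  000100  000111(✓)  001001(✓)  001010(✓)  001101(✓)  001110(✓)  010001(✓)  010010(✓)  010011(✓)  011000  011111  100000(✓)  100001(✓)  100011(✓)  100101(✓)  101000(✓)  101001(✓)  101111  110011(✓)
size-2^1 implicants → -00001(✓)  -00011(✓)  -01001(✓)  -10011(✓)  0-0001(✓)  0-0011(✓)  00-001(✓)  000-11  0000-1(✓)  001-01  001-10  0100-1(✓)  01001-  1-0011(✓)  10-000(✓)  10-001(✓)  100-01  1000-1(✓)  10000-(✓)  10100-(✓)
size-2^2 implicants → --0011  -0-001  -000-1  0-00-1  10-00-
Unchecked terms (primes): --0011, -0-001, -000-1, 0-00-1, 000-11, 000100, 001-01, 001-10, 01001-, 011000, 011111, 10-00-, 100-01, 101111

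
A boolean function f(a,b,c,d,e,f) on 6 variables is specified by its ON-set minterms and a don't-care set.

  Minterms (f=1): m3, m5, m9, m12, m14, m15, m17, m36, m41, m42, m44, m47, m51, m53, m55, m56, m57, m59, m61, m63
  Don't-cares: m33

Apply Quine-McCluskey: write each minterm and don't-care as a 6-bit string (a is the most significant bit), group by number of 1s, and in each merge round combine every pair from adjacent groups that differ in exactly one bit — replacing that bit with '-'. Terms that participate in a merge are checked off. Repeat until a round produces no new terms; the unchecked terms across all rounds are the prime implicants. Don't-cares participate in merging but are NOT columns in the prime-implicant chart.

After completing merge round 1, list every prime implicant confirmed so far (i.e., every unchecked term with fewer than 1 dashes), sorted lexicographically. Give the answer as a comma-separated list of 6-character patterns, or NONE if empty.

Round 0: 000011 000101 001001✓ 001100✓ 001110✓ 001111✓ 010001 100001✓ 100100✓ 101001✓ 101010 101100✓ 101111✓ 110011✓ 110101✓ 110111✓ 111000✓ 111001✓ 111011✓ 111101✓ 111111✓
Round 1: -01001 -01100 -01111 0011-0 00111- 1-1001 1-1111 10-001 10-100 11-011✓ 11-101✓ 11-111✓ 110-11✓ 1101-1✓ 111-01✓ 111-11✓ 1110-1✓ 11100- 1111-1✓
Round 2: 11--11 11-1-1 111--1
PIs = {-01001, -01100, -01111, 000011, 000101, 0011-0, 00111-, 010001, 1-1001, 1-1111, 10-001, 10-100, 101010, 11--11, 11-1-1, 111--1, 11100-}

000011, 000101, 010001, 101010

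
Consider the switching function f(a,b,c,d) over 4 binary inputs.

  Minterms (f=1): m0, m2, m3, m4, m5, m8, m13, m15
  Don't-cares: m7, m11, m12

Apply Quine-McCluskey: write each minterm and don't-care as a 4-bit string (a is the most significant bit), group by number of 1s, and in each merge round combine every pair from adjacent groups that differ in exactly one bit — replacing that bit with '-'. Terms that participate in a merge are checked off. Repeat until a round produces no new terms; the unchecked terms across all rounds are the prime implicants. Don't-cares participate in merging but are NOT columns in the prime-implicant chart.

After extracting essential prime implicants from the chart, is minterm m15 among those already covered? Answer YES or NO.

NO

size-2^0 implicants → 0000(✓)  0010(✓)  0011(✓)  0100(✓)  0101(✓)  0111(✓)  1000(✓)  1011(✓)  1100(✓)  1101(✓)  1111(✓)
size-2^1 implicants → -000(✓)  -011(✓)  -100(✓)  -101(✓)  -111(✓)  0-00(✓)  0-11(✓)  00-0  001-  01-1(✓)  010-(✓)  1-00(✓)  1-11(✓)  11-1(✓)  110-(✓)
size-2^2 implicants → --00  --11  -1-1  -10-
Unchecked terms (primes): --00, --11, -1-1, -10-, 00-0, 001-
Minterm coverage:
  m0 ⊆ --00,00-0
  m2 ⊆ 00-0,001-
  m3 ⊆ --11,001-
  m4 ⊆ --00,-10-
  m5 ⊆ -1-1,-10-
  m8 ⊆ --00 [E]
  m13 ⊆ -1-1,-10-
  m15 ⊆ --11,-1-1
E = {--00}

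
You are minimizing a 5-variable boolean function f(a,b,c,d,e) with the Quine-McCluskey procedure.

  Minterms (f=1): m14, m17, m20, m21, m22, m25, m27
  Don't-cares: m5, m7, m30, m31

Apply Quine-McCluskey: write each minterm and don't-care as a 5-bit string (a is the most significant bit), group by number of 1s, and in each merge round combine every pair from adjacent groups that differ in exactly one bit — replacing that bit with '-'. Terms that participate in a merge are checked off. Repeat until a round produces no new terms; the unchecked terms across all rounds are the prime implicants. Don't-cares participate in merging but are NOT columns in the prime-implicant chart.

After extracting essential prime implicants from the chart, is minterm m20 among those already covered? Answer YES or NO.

NO

[col 0] 00101*, 00111*, 01110*, 10001*, 10100*, 10101*, 10110*, 11001*, 11011*, 11110*, 11111*
[col 1] -0101, -1110, 001-1, 1-001, 1-110, 10-01, 101-0, 1010-, 11-11, 110-1, 1111-
Prime implicants: -0101, -1110, 001-1, 1-001, 1-110, 10-01, 101-0, 1010-, 11-11, 110-1, 1111-
PI chart (minterm → PIs covering it):
  14 | -1110  (sole → essential)
  17 | 1-001,10-01
  20 | 101-0,1010-
  21 | -0101,10-01,1010-
  22 | 1-110,101-0
  25 | 1-001,110-1
  27 | 11-11,110-1
Essential prime implicants: -1110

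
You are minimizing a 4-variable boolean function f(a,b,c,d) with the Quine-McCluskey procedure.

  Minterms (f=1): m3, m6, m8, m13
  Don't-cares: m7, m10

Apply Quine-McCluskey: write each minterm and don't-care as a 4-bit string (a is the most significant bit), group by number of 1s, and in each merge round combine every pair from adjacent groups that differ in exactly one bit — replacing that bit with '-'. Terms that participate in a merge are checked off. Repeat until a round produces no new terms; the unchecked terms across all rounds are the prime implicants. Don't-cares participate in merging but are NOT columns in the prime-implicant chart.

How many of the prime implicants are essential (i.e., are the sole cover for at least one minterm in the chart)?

[col 0] 0011*, 0110*, 0111*, 1000*, 1010*, 1101
[col 1] 0-11, 011-, 10-0
Prime implicants: 0-11, 011-, 10-0, 1101
PI chart (minterm → PIs covering it):
  3 | 0-11  (sole → essential)
  6 | 011-  (sole → essential)
  8 | 10-0  (sole → essential)
  13 | 1101  (sole → essential)
Essential prime implicants: 0-11, 011-, 10-0, 1101

4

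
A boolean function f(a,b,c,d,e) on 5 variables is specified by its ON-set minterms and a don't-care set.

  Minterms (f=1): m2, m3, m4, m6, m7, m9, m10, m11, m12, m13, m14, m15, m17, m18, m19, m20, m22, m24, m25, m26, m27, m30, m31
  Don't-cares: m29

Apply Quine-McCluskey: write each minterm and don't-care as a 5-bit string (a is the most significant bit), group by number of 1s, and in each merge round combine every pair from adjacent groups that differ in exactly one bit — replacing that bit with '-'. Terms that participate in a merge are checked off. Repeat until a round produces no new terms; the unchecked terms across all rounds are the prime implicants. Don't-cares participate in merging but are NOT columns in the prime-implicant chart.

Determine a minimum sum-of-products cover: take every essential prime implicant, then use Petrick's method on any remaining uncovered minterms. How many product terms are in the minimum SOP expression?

7

Round 0: 00010✓ 00011✓ 00100✓ 00110✓ 00111✓ 01001✓ 01010✓ 01011✓ 01100✓ 01101✓ 01110✓ 01111✓ 10001✓ 10010✓ 10011✓ 10100✓ 10110✓ 11000✓ 11001✓ 11010✓ 11011✓ 11101✓ 11110✓ 11111✓
Round 1: -0010✓ -0011✓ -0100✓ -0110✓ -1001✓ -1010✓ -1011✓ -1101✓ -1110✓ -1111✓ 0-010✓ 0-011✓ 0-100✓ 0-110✓ 0-111✓ 00-10✓ 00-11✓ 0001-✓ 001-0✓ 0011-✓ 01-01✓ 01-10✓ 01-11✓ 010-1✓ 0101-✓ 011-0✓ 011-1✓ 0110-✓ 0111-✓ 1-001✓ 1-010✓ 1-011✓ 1-110✓ 10-10✓ 100-1✓ 1001-✓ 101-0✓ 11-01✓ 11-10✓ 11-11✓ 110-0✓ 110-1✓ 1100-✓ 1101-✓ 111-1✓ 1111-✓
Round 2: --010✓ --011✓ --110✓ -0-10✓ -001-✓ -01-0 -1-01✓ -1-10✓ -1-11✓ -10-1✓ -101-✓ -11-1✓ -111-✓ 0--10✓ 0--11✓ 0-01-✓ 0-1-0 0-11-✓ 00-1-✓ 01--1✓ 01-1-✓ 011-- 1--10✓ 1-0-1 1-01-✓ 11--1✓ 11-1-✓ 110--
Round 3: ---10 --01- -1--1 -1-1- 0--1-
PIs = {---10, --01-, -01-0, -1--1, -1-1-, 0--1-, 0-1-0, 011--, 1-0-1, 110--}
Coverage chart:
  m2: ---10,--01-,0--1-
  m3: --01-,0--1-
  m4: -01-0,0-1-0
  m6: ---10,-01-0,0--1-,0-1-0
  m7: 0--1- ←essential
  m9: -1--1 ←essential
  m10: ---10,--01-,-1-1-,0--1-
  m11: --01-,-1--1,-1-1-,0--1-
  m12: 0-1-0,011--
  m13: -1--1,011--
  m14: ---10,-1-1-,0--1-,0-1-0,011--
  m15: -1--1,-1-1-,0--1-,011--
  m17: 1-0-1 ←essential
  m18: ---10,--01-
  m19: --01-,1-0-1
  m20: -01-0 ←essential
  m22: ---10,-01-0
  m24: 110-- ←essential
  m25: -1--1,1-0-1,110--
  m26: ---10,--01-,-1-1-,110--
  m27: --01-,-1--1,-1-1-,1-0-1,110--
  m30: ---10,-1-1-
  m31: -1--1,-1-1-
Essential: -01-0, -1--1, 0--1-, 1-0-1, 110--
Petrick residual → ---10, 0-1-0
Min cover (7 terms): de' + b'ce' + be + a'd + a'ce' + ac'e + abc'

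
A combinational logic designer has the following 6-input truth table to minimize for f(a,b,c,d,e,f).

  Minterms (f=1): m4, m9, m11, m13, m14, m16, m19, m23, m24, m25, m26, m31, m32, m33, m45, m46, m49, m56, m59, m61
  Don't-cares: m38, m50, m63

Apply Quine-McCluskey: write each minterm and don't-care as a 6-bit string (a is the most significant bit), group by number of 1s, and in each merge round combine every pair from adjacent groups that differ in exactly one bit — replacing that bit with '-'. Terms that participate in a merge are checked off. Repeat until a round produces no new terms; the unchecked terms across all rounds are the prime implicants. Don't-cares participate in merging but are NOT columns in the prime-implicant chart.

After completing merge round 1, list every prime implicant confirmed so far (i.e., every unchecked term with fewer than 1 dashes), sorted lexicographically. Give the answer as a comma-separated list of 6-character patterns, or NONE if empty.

size-2^0 implicants → 000100  001001(✓)  001011(✓)  001101(✓)  001110(✓)  010000(✓)  010011(✓)  010111(✓)  011000(✓)  011001(✓)  011010(✓)  011111(✓)  100000(✓)  100001(✓)  100110(✓)  101101(✓)  101110(✓)  110001(✓)  110010  111000(✓)  111011(✓)  111101(✓)  111111(✓)
size-2^1 implicants → -01101  -01110  -11000  -11111  0-1001  001-01  0010-1  01-000  01-111  010-11  0110-0  01100-  1-0001  1-1101  10-110  10000-  111-11  1111-1
Unchecked terms (primes): -01101, -01110, -11000, -11111, 0-1001, 000100, 001-01, 0010-1, 01-000, 01-111, 010-11, 0110-0, 01100-, 1-0001, 1-1101, 10-110, 10000-, 110010, 111-11, 1111-1

000100, 110010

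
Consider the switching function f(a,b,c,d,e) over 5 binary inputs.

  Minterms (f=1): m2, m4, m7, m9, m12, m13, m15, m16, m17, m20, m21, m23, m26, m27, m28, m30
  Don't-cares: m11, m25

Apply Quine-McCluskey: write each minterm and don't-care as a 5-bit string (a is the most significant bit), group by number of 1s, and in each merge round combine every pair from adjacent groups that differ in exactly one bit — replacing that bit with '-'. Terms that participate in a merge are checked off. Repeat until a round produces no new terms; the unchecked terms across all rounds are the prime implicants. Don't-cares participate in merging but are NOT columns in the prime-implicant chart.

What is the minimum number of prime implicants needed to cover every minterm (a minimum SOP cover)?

size-2^0 implicants → 00010  00100(✓)  00111(✓)  01001(✓)  01011(✓)  01100(✓)  01101(✓)  01111(✓)  10000(✓)  10001(✓)  10100(✓)  10101(✓)  10111(✓)  11001(✓)  11010(✓)  11011(✓)  11100(✓)  11110(✓)
size-2^1 implicants → -0100(✓)  -0111  -1001(✓)  -1011(✓)  -1100(✓)  0-100(✓)  0-111  01-01(✓)  01-11(✓)  010-1(✓)  011-1(✓)  0110-  1-001  1-100(✓)  10-00(✓)  10-01(✓)  1000-(✓)  101-1  1010-(✓)  11-10  110-1(✓)  1101-  111-0
size-2^2 implicants → --100  -10-1  01--1  10-0-
Unchecked terms (primes): --100, -0111, -10-1, 0-111, 00010, 01--1, 0110-, 1-001, 10-0-, 101-1, 11-10, 1101-, 111-0
Minterm coverage:
  m2 ⊆ 00010 [E]
  m4 ⊆ --100 [E]
  m7 ⊆ -0111,0-111
  m9 ⊆ -10-1,01--1
  m12 ⊆ --100,0110-
  m13 ⊆ 01--1,0110-
  m15 ⊆ 0-111,01--1
  m16 ⊆ 10-0- [E]
  m17 ⊆ 1-001,10-0-
  m20 ⊆ --100,10-0-
  m21 ⊆ 10-0-,101-1
  m23 ⊆ -0111,101-1
  m26 ⊆ 11-10,1101-
  m27 ⊆ -10-1,1101-
  m28 ⊆ --100,111-0
  m30 ⊆ 11-10,111-0
E = {--100, 00010, 10-0-}
Petrick residual → -0111, -10-1, 01--1, 11-10
Cover = cd'e' + b'cde + bc'e + a'b'c'de' + a'be + ab'd' + abde'  |cover|=7

7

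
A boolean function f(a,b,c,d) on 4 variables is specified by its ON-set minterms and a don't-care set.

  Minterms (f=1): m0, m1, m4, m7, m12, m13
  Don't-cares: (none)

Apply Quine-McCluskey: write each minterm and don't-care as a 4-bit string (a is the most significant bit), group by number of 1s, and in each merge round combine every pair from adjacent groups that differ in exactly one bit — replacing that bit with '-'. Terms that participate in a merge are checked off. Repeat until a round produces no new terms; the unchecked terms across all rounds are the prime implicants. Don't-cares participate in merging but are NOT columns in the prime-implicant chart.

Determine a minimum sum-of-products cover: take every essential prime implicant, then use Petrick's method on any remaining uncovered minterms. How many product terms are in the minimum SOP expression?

Round 0: 0000✓ 0001✓ 0100✓ 0111 1100✓ 1101✓
Round 1: -100 0-00 000- 110-
PIs = {-100, 0-00, 000-, 0111, 110-}
Coverage chart:
  m0: 0-00,000-
  m1: 000- ←essential
  m4: -100,0-00
  m7: 0111 ←essential
  m12: -100,110-
  m13: 110- ←essential
Essential: 000-, 0111, 110-
Petrick residual → -100
Min cover (4 terms): bc'd' + a'b'c' + a'bcd + abc'

4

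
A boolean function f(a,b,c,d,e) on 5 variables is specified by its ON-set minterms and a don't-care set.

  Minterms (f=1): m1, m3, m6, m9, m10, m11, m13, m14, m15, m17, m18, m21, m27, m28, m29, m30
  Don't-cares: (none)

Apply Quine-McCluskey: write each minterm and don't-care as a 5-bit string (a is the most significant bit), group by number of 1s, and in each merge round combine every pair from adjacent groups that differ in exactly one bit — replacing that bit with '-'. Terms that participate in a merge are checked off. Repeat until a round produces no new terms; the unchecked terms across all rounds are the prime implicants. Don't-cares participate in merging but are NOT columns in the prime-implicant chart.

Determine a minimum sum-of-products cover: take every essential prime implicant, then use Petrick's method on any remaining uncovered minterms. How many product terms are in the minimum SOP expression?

8

Round 0: 00001✓ 00011✓ 00110✓ 01001✓ 01010✓ 01011✓ 01101✓ 01110✓ 01111✓ 10001✓ 10010 10101✓ 11011✓ 11100✓ 11101✓ 11110✓
Round 1: -0001 -1011 -1101 -1110 0-001✓ 0-011✓ 0-110 000-1✓ 01-01✓ 01-10✓ 01-11✓ 010-1✓ 0101-✓ 011-1✓ 0111-✓ 1-101 10-01 111-0 1110-
Round 2: 0-0-1 01--1 01-1-
PIs = {-0001, -1011, -1101, -1110, 0-0-1, 0-110, 01--1, 01-1-, 1-101, 10-01, 10010, 111-0, 1110-}
Coverage chart:
  m1: -0001,0-0-1
  m3: 0-0-1 ←essential
  m6: 0-110 ←essential
  m9: 0-0-1,01--1
  m10: 01-1- ←essential
  m11: -1011,0-0-1,01--1,01-1-
  m13: -1101,01--1
  m14: -1110,0-110,01-1-
  m15: 01--1,01-1-
  m17: -0001,10-01
  m18: 10010 ←essential
  m21: 1-101,10-01
  m27: -1011 ←essential
  m28: 111-0,1110-
  m29: -1101,1-101,1110-
  m30: -1110,111-0
Essential: -1011, 0-0-1, 0-110, 01-1-, 10010
Petrick residual → -1101, 10-01, 111-0
Min cover (8 terms): bc'de + bcd'e + a'c'e + a'cde' + a'bd + ab'd'e + ab'c'de' + abce'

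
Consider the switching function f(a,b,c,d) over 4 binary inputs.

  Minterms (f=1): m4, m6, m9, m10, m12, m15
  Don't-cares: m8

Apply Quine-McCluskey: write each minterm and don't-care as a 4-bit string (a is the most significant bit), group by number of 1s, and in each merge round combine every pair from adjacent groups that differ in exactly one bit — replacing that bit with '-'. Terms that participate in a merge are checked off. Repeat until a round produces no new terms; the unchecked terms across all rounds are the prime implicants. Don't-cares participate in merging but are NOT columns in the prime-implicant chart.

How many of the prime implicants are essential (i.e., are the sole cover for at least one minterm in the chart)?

4

Round 0: 0100✓ 0110✓ 1000✓ 1001✓ 1010✓ 1100✓ 1111
Round 1: -100 01-0 1-00 10-0 100-
PIs = {-100, 01-0, 1-00, 10-0, 100-, 1111}
Coverage chart:
  m4: -100,01-0
  m6: 01-0 ←essential
  m9: 100- ←essential
  m10: 10-0 ←essential
  m12: -100,1-00
  m15: 1111 ←essential
Essential: 01-0, 10-0, 100-, 1111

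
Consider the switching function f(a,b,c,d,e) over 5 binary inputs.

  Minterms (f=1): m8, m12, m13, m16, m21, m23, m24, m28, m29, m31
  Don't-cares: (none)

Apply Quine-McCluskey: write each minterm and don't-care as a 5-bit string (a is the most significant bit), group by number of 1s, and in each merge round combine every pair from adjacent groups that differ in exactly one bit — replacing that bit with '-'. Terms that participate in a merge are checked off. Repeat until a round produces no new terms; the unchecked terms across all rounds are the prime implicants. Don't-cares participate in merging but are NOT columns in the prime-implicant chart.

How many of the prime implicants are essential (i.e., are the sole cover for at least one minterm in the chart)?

size-2^0 implicants → 01000(✓)  01100(✓)  01101(✓)  10000(✓)  10101(✓)  10111(✓)  11000(✓)  11100(✓)  11101(✓)  11111(✓)
size-2^1 implicants → -1000(✓)  -1100(✓)  -1101(✓)  01-00(✓)  0110-(✓)  1-000  1-101(✓)  1-111(✓)  101-1(✓)  11-00(✓)  111-1(✓)  1110-(✓)
size-2^2 implicants → -1-00  -110-  1-1-1
Unchecked terms (primes): -1-00, -110-, 1-000, 1-1-1
Minterm coverage:
  m8 ⊆ -1-00 [E]
  m12 ⊆ -1-00,-110-
  m13 ⊆ -110- [E]
  m16 ⊆ 1-000 [E]
  m21 ⊆ 1-1-1 [E]
  m23 ⊆ 1-1-1 [E]
  m24 ⊆ -1-00,1-000
  m28 ⊆ -1-00,-110-
  m29 ⊆ -110-,1-1-1
  m31 ⊆ 1-1-1 [E]
E = {-1-00, -110-, 1-000, 1-1-1}

4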